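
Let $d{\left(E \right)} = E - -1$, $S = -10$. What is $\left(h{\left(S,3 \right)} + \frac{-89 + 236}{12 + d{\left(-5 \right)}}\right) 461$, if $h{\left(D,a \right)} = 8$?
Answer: $\frac{97271}{8} \approx 12159.0$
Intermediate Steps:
$d{\left(E \right)} = 1 + E$ ($d{\left(E \right)} = E + 1 = 1 + E$)
$\left(h{\left(S,3 \right)} + \frac{-89 + 236}{12 + d{\left(-5 \right)}}\right) 461 = \left(8 + \frac{-89 + 236}{12 + \left(1 - 5\right)}\right) 461 = \left(8 + \frac{147}{12 - 4}\right) 461 = \left(8 + \frac{147}{8}\right) 461 = \frac{211}{8} \cdot 461 = \frac{97271}{8}$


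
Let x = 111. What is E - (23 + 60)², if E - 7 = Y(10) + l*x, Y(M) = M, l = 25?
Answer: -4097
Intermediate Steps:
E = 2792 (E = 7 + (10 + 25*111) = 7 + (10 + 2775) = 7 + 2785 = 2792)
E - (23 + 60)² = 2792 - (23 + 60)² = 2792 - 1*83² = 2792 - 1*6889 = 2792 - 6889 = -4097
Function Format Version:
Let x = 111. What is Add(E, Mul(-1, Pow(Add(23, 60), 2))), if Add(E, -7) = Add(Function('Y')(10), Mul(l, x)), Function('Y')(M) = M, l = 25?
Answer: -4097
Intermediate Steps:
E = 2792 (E = Add(7, Add(10, Mul(25, 111))) = Add(7, Add(10, 2775)) = Add(7, 2785) = 2792)
Add(E, Mul(-1, Pow(Add(23, 60), 2))) = Add(2792, Mul(-1, Pow(Add(23, 60), 2))) = Add(2792, Mul(-1, Pow(83, 2))) = Add(2792, Mul(-1, 6889)) = Add(2792, -6889) = -4097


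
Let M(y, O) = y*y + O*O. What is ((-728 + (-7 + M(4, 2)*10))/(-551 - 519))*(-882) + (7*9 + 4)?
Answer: -374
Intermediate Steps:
M(y, O) = O**2 + y**2 (M(y, O) = y**2 + O**2 = O**2 + y**2)
((-728 + (-7 + M(4, 2)*10))/(-551 - 519))*(-882) + (7*9 + 4) = ((-728 + (-7 + (2**2 + 4**2)*10))/(-551 - 519))*(-882) + (7*9 + 4) = ((-728 + (-7 + (4 + 16)*10))/(-1070))*(-882) + (63 + 4) = ((-728 + (-7 + 20*10))*(-1/1070))*(-882) + 67 = ((-728 + (-7 + 200))*(-1/1070))*(-882) + 67 = ((-728 + 193)*(-1/1070))*(-882) + 67 = -535*(-1/1070)*(-882) + 67 = (1/2)*(-882) + 67 = -441 + 67 = -374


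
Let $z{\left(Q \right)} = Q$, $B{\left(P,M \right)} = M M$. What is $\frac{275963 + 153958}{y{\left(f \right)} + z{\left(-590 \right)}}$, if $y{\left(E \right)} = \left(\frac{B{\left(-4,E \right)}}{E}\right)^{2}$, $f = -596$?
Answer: $\frac{429921}{354626} \approx 1.2123$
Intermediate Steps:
$B{\left(P,M \right)} = M^{2}$
$y{\left(E \right)} = E^{2}$ ($y{\left(E \right)} = \left(\frac{E^{2}}{E}\right)^{2} = E^{2}$)
$\frac{275963 + 153958}{y{\left(f \right)} + z{\left(-590 \right)}} = \frac{275963 + 153958}{\left(-596\right)^{2} - 590} = \frac{429921}{355216 - 590} = \frac{429921}{354626}$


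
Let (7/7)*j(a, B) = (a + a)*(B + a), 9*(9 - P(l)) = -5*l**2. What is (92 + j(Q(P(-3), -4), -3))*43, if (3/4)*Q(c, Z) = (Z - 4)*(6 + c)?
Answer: 35756564/9 ≈ 3.9730e+6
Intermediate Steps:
P(l) = 9 + 5*l**2/9 (P(l) = 9 - (-5)*l**2/9 = 9 + 5*l**2/9)
Q(c, Z) = 4*(-4 + Z)*(6 + c)/3 (Q(c, Z) = 4*((Z - 4)*(6 + c))/3 = 4*((-4 + Z)*(6 + c))/3 = 4*(-4 + Z)*(6 + c)/3)
j(a, B) = 2*a*(B + a) (j(a, B) = (a + a)*(B + a) = (2*a)*(B + a) = 2*a*(B + a))
(92 + j(Q(P(-3), -4), -3))*43 = (92 + 2*(-32 + 8*(-4) - 16*(9 + (5/9)*(-3)**2)/3 + (4/3)*(-4)*(9 + (5/9)*(-3)**2))*(-3 + (-32 + 8*(-4) - 16*(9 + (5/9)*(-3)**2)/3 + (4/3)*(-4)*(9 + (5/9)*(-3)**2))))*43 = (92 + 2*(-32 - 32 - 16*(9 + (5/9)*9)/3 + (4/3)*(-4)*(9 + (5/9)*9))*(-3 + (-32 - 32 - 16*(9 + (5/9)*9)/3 + (4/3)*(-4)*(9 + (5/9)*9))))*43 = (92 + 2*(-32 - 32 - 16*(9 + 5)/3 + (4/3)*(-4)*(9 + 5))*(-3 + (-32 - 32 - 16*(9 + 5)/3 + (4/3)*(-4)*(9 + 5))))*43 = (92 + 2*(-32 - 32 - 16/3*14 + (4/3)*(-4)*14)*(-3 + (-32 - 32 - 16/3*14 + (4/3)*(-4)*14)))*43 = (92 + 2*(-32 - 32 - 224/3 - 224/3)*(-3 + (-32 - 32 - 224/3 - 224/3)))*43 = (92 + 2*(-640/3)*(-3 - 640/3))*43 = (92 + 2*(-640/3)*(-649/3))*43 = (92 + 830720/9)*43 = (831548/9)*43 = 35756564/9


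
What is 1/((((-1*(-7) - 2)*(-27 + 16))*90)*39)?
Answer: -1/193050 ≈ -5.1800e-6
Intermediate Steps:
1/((((-1*(-7) - 2)*(-27 + 16))*90)*39) = 1/((((7 - 2)*(-11))*90)*39) = 1/(((5*(-11))*90)*39) = 1/(-55*90*39) = 1/(-4950*39) = 1/(-193050) = -1/193050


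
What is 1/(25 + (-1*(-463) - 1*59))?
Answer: 1/429 ≈ 0.0023310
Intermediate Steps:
1/(25 + (-1*(-463) - 1*59)) = 1/(25 + (463 - 59)) = 1/(25 + 404) = 1/429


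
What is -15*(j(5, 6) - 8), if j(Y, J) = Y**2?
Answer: -255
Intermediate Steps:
-15*(j(5, 6) - 8) = -15*(5**2 - 8) = -15*(25 - 8) = -15*17 = -255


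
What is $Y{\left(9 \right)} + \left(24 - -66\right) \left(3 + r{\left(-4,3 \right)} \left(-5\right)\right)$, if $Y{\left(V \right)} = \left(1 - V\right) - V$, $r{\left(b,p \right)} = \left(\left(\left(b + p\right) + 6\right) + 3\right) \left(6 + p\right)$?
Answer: $-32147$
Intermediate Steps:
$r{\left(b,p \right)} = \left(6 + p\right) \left(9 + b + p\right)$ ($r{\left(b,p \right)} = \left(\left(6 + b + p\right) + 3\right) \left(6 + p\right) = \left(9 + b + p\right) \left(6 + p\right) = \left(6 + p\right) \left(9 + b + p\right)$)
$Y{\left(V \right)} = 1 - 2 V$
$Y{\left(9 \right)} + \left(24 - -66\right) \left(3 + r{\left(-4,3 \right)} \left(-5\right)\right) = \left(1 - 18\right) + \left(24 - -66\right) \left(3 + \left(54 + 3^{2} + 6 \left(-4\right) + 15 \cdot 3 - 12\right) \left(-5\right)\right) = \left(1 - 18\right) + \left(24 + 66\right) \left(3 + \left(54 + 9 - 24 + 45 - 12\right) \left(-5\right)\right) = -17 + 90 \left(3 + 72 \left(-5\right)\right) = -17 + 90 \left(3 - 360\right) = -17 + 90 \left(-357\right) = -17 - 32130 = -32147$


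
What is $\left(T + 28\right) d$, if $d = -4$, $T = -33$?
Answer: $20$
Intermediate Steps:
$\left(T + 28\right) d = \left(-33 + 28\right) \left(-4\right) = \left(-5\right) \left(-4\right) = 20$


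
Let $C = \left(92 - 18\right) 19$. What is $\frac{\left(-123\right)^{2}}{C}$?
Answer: $\frac{15129}{1406} \approx 10.76$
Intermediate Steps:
$C = 1406$ ($C = 74 \cdot 19 = 1406$)
$\frac{\left(-123\right)^{2}}{C} = \frac{\left(-123\right)^{2}}{1406} = 15129 \cdot \frac{1}{1406} = \frac{15129}{1406}$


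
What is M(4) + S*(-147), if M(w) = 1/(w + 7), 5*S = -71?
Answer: 114812/55 ≈ 2087.5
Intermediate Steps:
S = -71/5 (S = (1/5)*(-71) = -71/5 ≈ -14.200)
M(w) = 1/(7 + w)
M(4) + S*(-147) = 1/(7 + 4) - 71/5*(-147) = 1/11 + 10437/5 = 114812/55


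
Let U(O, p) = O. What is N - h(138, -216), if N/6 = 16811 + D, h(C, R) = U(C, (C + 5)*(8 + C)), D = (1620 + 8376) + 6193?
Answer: 197862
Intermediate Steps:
D = 16189 (D = 9996 + 6193 = 16189)
h(C, R) = C
N = 198000 (N = 6*(16811 + 16189) = 6*33000 = 198000)
N - h(138, -216) = 198000 - 1*138 = 198000 - 138 = 197862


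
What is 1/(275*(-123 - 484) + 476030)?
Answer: 1/309105 ≈ 3.2351e-6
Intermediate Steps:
1/(275*(-123 - 484) + 476030) = 1/(275*(-607) + 476030) = 1/(-166925 + 476030) = 1/309105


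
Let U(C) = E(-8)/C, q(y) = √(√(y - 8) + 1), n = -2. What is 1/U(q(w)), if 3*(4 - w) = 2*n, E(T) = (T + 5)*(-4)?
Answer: √(9 + 6*I*√6)/36 ≈ 0.1006 + 0.056361*I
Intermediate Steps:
E(T) = -20 - 4*T (E(T) = (5 + T)*(-4) = -20 - 4*T)
w = 16/3 (w = 4 - 2*(-2)/3 = 4 - ⅓*(-4) = 4 + 4/3 = 16/3 ≈ 5.3333)
q(y) = √(1 + √(-8 + y)) (q(y) = √(√(-8 + y) + 1) = √(1 + √(-8 + y)))
U(C) = 12/C (U(C) = (-20 - 4*(-8))/C = (-20 + 32)/C = 12/C)
1/U(q(w)) = 1/(12/(√(1 + √(-8 + 16/3)))) = 1/(12/(√(1 + √(-8/3)))) = 1/(12/(√(1 + 2*I*√6/3))) = 1/(12/√(1 + 2*I*√6/3)) = √(1 + 2*I*√6/3)/12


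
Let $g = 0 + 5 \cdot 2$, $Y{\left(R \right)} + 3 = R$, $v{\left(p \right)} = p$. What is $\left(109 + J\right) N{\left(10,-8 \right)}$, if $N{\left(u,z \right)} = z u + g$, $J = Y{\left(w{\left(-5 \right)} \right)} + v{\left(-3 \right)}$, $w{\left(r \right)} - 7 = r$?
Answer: $-7350$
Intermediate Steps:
$w{\left(r \right)} = 7 + r$
$Y{\left(R \right)} = -3 + R$
$g = 10$ ($g = 0 + 10 = 10$)
$J = -4$ ($J = \left(-3 + \left(7 - 5\right)\right) - 3 = \left(-3 + 2\right) - 3 = -1 - 3 = -4$)
$N{\left(u,z \right)} = 10 + u z$ ($N{\left(u,z \right)} = z u + 10 = u z + 10 = 10 + u z$)
$\left(109 + J\right) N{\left(10,-8 \right)} = \left(109 - 4\right) \left(10 + 10 \left(-8\right)\right) = 105 \left(10 - 80\right) = 105 \left(-70\right) = -7350$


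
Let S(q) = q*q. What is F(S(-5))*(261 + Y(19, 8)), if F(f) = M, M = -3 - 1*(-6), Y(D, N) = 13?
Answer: 822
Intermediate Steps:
S(q) = q**2
M = 3 (M = -3 + 6 = 3)
F(f) = 3
F(S(-5))*(261 + Y(19, 8)) = 3*(261 + 13) = 3*274 = 822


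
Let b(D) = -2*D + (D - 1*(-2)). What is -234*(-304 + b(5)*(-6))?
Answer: 66924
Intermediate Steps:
b(D) = 2 - D (b(D) = -2*D + (D + 2) = -2*D + (2 + D) = 2 - D)
-234*(-304 + b(5)*(-6)) = -234*(-304 + (2 - 1*5)*(-6)) = -234*(-304 + (2 - 5)*(-6)) = -234*(-304 - 3*(-6)) = -234*(-304 + 18) = -234*(-286) = 66924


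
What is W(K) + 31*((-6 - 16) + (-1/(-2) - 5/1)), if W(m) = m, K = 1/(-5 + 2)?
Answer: -4931/6 ≈ -821.83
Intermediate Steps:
K = -⅓ (K = 1/(-3) = -⅓ ≈ -0.33333)
W(K) + 31*((-6 - 16) + (-1/(-2) - 5/1)) = -⅓ + 31*((-6 - 16) + (-1/(-2) - 5/1)) = -⅓ + 31*(-22 + (-1*(-½) - 5*1)) = -⅓ + 31*(-22 + (½ - 5)) = -⅓ + 31*(-22 - 9/2) = -⅓ + 31*(-53/2) = -⅓ - 1643/2 = -4931/6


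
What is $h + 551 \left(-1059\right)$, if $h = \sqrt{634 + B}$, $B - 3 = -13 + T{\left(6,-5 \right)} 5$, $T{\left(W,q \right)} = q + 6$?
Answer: $-583509 + \sqrt{629} \approx -5.8348 \cdot 10^{5}$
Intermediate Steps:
$T{\left(W,q \right)} = 6 + q$
$B = -5$ ($B = 3 - \left(13 - \left(6 - 5\right) 5\right) = 3 + \left(-13 + 1 \cdot 5\right) = 3 + \left(-13 + 5\right) = 3 - 8 = -5$)
$h = \sqrt{629}$ ($h = \sqrt{634 - 5} = \sqrt{629} \approx 25.08$)
$h + 551 \left(-1059\right) = \sqrt{629} + 551 \left(-1059\right) = \sqrt{629} - 583509 = -583509 + \sqrt{629}$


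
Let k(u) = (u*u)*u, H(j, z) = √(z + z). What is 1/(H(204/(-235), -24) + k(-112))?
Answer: -87808/123363917827 - I*√3/493455671308 ≈ -7.1178e-7 - 3.51e-12*I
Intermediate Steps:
H(j, z) = √2*√z (H(j, z) = √(2*z) = √2*√z)
k(u) = u³ (k(u) = u²*u = u³)
1/(H(204/(-235), -24) + k(-112)) = 1/(√2*√(-24) + (-112)³) = 1/(√2*(2*I*√6) - 1404928) = 1/(4*I*√3 - 1404928) = 1/(-1404928 + 4*I*√3)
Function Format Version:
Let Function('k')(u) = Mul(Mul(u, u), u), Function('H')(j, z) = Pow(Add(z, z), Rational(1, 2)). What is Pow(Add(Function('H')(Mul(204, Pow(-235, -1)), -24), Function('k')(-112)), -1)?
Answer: Add(Rational(-87808, 123363917827), Mul(Rational(-1, 493455671308), I, Pow(3, Rational(1, 2)))) ≈ Add(-7.1178e-7, Mul(-3.5100e-12, I))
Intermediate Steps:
Function('H')(j, z) = Mul(Pow(2, Rational(1, 2)), Pow(z, Rational(1, 2))) (Function('H')(j, z) = Pow(Mul(2, z), Rational(1, 2)) = Mul(Pow(2, Rational(1, 2)), Pow(z, Rational(1, 2))))
Function('k')(u) = Pow(u, 3) (Function('k')(u) = Mul(Pow(u, 2), u) = Pow(u, 3))
Pow(Add(Function('H')(Mul(204, Pow(-235, -1)), -24), Function('k')(-112)), -1) = Pow(Add(Mul(Pow(2, Rational(1, 2)), Pow(-24, Rational(1, 2))), Pow(-112, 3)), -1) = Pow(Add(Mul(Pow(2, Rational(1, 2)), Mul(2, I, Pow(6, Rational(1, 2)))), -1404928), -1) = Pow(Add(Mul(4, I, Pow(3, Rational(1, 2))), -1404928), -1) = Pow(Add(-1404928, Mul(4, I, Pow(3, Rational(1, 2)))), -1)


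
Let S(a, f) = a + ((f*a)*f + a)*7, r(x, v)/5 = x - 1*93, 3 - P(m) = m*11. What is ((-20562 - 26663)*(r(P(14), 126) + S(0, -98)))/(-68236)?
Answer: -14403625/17059 ≈ -844.34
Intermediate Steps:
P(m) = 3 - 11*m (P(m) = 3 - m*11 = 3 - 11*m)
r(x, v) = -465 + 5*x (r(x, v) = 5*(x - 1*93) = 5*(x - 93) = 5*(-93 + x) = -465 + 5*x)
S(a, f) = 8*a + 7*a*f**2 (S(a, f) = a + ((a*f)*f + a)*7 = a + (a*f**2 + a)*7 = a + (a + a*f**2)*7 = a + (7*a + 7*a*f**2) = 8*a + 7*a*f**2)
((-20562 - 26663)*(r(P(14), 126) + S(0, -98)))/(-68236) = ((-20562 - 26663)*((-465 + 5*(3 - 11*14)) + 0*(8 + 7*(-98)**2)))/(-68236) = -47225*((-465 + 5*(3 - 154)) + 0*(8 + 7*9604))*(-1/68236) = -47225*((-465 + 5*(-151)) + 0*(8 + 67228))*(-1/68236) = -47225*((-465 - 755) + 0*67236)*(-1/68236) = -47225*(-1220 + 0)*(-1/68236) = -47225*(-1220)*(-1/68236) = 57614500*(-1/68236) = -14403625/17059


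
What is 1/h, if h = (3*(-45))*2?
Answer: -1/270 ≈ -0.0037037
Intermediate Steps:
h = -270 (h = -135*2 = -270)
1/h = 1/(-270) = -1/270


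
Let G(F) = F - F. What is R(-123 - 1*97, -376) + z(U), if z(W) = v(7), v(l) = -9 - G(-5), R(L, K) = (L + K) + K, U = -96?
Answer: -981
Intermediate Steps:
G(F) = 0
R(L, K) = L + 2*K (R(L, K) = (K + L) + K = L + 2*K)
v(l) = -9 (v(l) = -9 - 1*0 = -9 + 0 = -9)
z(W) = -9
R(-123 - 1*97, -376) + z(U) = ((-123 - 1*97) + 2*(-376)) - 9 = ((-123 - 97) - 752) - 9 = (-220 - 752) - 9 = -972 - 9 = -981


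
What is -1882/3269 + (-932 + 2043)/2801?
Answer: -1639623/9156469 ≈ -0.17907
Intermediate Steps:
-1882/3269 + (-932 + 2043)/2801 = -1882*1/3269 + 1111*(1/2801) = -1882/3269 + 1111/2801 = -1639623/9156469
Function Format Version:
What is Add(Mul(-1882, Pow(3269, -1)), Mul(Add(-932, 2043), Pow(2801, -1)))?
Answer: Rational(-1639623, 9156469) ≈ -0.17907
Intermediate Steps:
Add(Mul(-1882, Pow(3269, -1)), Mul(Add(-932, 2043), Pow(2801, -1))) = Add(Mul(-1882, Rational(1, 3269)), Mul(1111, Rational(1, 2801))) = Add(Rational(-1882, 3269), Rational(1111, 2801)) = Rational(-1639623, 9156469)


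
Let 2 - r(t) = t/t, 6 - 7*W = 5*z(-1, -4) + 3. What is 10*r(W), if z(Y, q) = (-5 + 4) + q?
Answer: 10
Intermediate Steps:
z(Y, q) = -1 + q
W = 4 (W = 6/7 - (5*(-1 - 4) + 3)/7 = 6/7 - (5*(-5) + 3)/7 = 6/7 - (-25 + 3)/7 = 6/7 - ⅐*(-22) = 6/7 + 22/7 = 4)
r(t) = 1 (r(t) = 2 - t/t = 2 - 1*1 = 2 - 1 = 1)
10*r(W) = 10*1 = 10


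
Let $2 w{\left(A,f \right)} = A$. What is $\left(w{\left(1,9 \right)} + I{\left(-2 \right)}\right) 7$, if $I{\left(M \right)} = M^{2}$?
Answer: $\frac{63}{2} \approx 31.5$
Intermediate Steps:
$w{\left(A,f \right)} = \frac{A}{2}$
$\left(w{\left(1,9 \right)} + I{\left(-2 \right)}\right) 7 = \left(\frac{1}{2} \cdot 1 + \left(-2\right)^{2}\right) 7 = \left(\frac{1}{2} + 4\right) 7 = \frac{9}{2} \cdot 7 = \frac{63}{2}$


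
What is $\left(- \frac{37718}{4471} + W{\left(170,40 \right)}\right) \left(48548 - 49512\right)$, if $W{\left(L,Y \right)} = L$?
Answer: $- \frac{696347328}{4471} \approx -1.5575 \cdot 10^{5}$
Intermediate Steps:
$\left(- \frac{37718}{4471} + W{\left(170,40 \right)}\right) \left(48548 - 49512\right) = \left(- \frac{37718}{4471} + 170\right) \left(48548 - 49512\right) = \left(\left(-37718\right) \frac{1}{4471} + 170\right) \left(-964\right) = \left(- \frac{37718}{4471} + 170\right) \left(-964\right) = \frac{722352}{4471} \left(-964\right) = - \frac{696347328}{4471}$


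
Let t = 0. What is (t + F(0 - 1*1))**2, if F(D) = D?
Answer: 1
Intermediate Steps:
(t + F(0 - 1*1))**2 = (0 + (0 - 1*1))**2 = (0 + (0 - 1))**2 = (0 - 1)**2 = (-1)**2 = 1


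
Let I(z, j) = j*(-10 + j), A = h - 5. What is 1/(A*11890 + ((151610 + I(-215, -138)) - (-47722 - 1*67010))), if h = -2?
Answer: 1/203536 ≈ 4.9131e-6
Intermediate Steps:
A = -7 (A = -2 - 5 = -7)
1/(A*11890 + ((151610 + I(-215, -138)) - (-47722 - 1*67010))) = 1/(-7*11890 + ((151610 - 138*(-10 - 138)) - (-47722 - 1*67010))) = 1/(-83230 + ((151610 - 138*(-148)) - (-47722 - 67010))) = 1/(-83230 + ((151610 + 20424) - 1*(-114732))) = 1/(-83230 + (172034 + 114732)) = 1/(-83230 + 286766) = 1/203536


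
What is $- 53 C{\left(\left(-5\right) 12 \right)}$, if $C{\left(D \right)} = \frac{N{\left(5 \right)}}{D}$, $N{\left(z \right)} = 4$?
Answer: $\frac{53}{15} \approx 3.5333$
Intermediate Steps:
$C{\left(D \right)} = \frac{4}{D}$
$- 53 C{\left(\left(-5\right) 12 \right)} = - 53 \frac{4}{\left(-5\right) 12} = - 53 \frac{4}{-60} = - 53 \cdot 4 \left(- \frac{1}{60}\right) = \left(-53\right) \left(- \frac{1}{15}\right) = \frac{53}{15}$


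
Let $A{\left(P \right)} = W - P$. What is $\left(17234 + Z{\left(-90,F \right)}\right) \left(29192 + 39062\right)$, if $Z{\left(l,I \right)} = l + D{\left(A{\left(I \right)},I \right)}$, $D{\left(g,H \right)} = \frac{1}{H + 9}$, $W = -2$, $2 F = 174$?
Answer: $\frac{56167069775}{48} \approx 1.1701 \cdot 10^{9}$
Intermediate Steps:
$F = 87$ ($F = \frac{1}{2} \cdot 174 = 87$)
$A{\left(P \right)} = -2 - P$
$D{\left(g,H \right)} = \frac{1}{9 + H}$
$Z{\left(l,I \right)} = l + \frac{1}{9 + I}$
$\left(17234 + Z{\left(-90,F \right)}\right) \left(29192 + 39062\right) = \left(17234 + \frac{1 - 90 \left(9 + 87\right)}{9 + 87}\right) \left(29192 + 39062\right) = \left(17234 + \frac{1 - 8640}{96}\right) 68254 = \left(17234 + \frac{1}{96} \left(-8639\right)\right) 68254 = \left(17234 - \frac{8639}{96}\right) 68254 = \frac{1645825}{96} \cdot 68254 = \frac{56167069775}{48}$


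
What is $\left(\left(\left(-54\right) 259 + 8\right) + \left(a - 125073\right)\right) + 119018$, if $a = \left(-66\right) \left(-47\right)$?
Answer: $-16931$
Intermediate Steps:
$a = 3102$
$\left(\left(\left(-54\right) 259 + 8\right) + \left(a - 125073\right)\right) + 119018 = \left(\left(\left(-54\right) 259 + 8\right) + \left(3102 - 125073\right)\right) + 119018 = \left(\left(-13986 + 8\right) - 121971\right) + 119018 = \left(-13978 - 121971\right) + 119018 = -135949 + 119018 = -16931$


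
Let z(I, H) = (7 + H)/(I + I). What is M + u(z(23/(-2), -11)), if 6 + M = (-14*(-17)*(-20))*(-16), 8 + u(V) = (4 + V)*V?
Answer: 40281618/529 ≈ 76147.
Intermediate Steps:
z(I, H) = (7 + H)/(2*I) (z(I, H) = (7 + H)/((2*I)) = (7 + H)*(1/(2*I)) = (7 + H)/(2*I))
u(V) = -8 + V*(4 + V) (u(V) = -8 + (4 + V)*V = -8 + V*(4 + V))
M = 76154 (M = -6 + (-14*(-17)*(-20))*(-16) = -6 + (238*(-20))*(-16) = -6 - 4760*(-16) = -6 + 76160 = 76154)
M + u(z(23/(-2), -11)) = 76154 + (-8 + ((7 - 11)/(2*((23/(-2)))))² + 4*((7 - 11)/(2*((23/(-2)))))) = 76154 + (-8 + ((½)*(-4)/(23*(-½)))² + 4*((½)*(-4)/(23*(-½)))) = 76154 + (-8 + ((½)*(-4)/(-23/2))² + 4*((½)*(-4)/(-23/2))) = 76154 + (-8 + ((½)*(-2/23)*(-4))² + 4*((½)*(-2/23)*(-4))) = 76154 + (-8 + (4/23)² + 4*(4/23)) = 76154 + (-8 + 16/529 + 16/23) = 76154 - 3848/529 = 40281618/529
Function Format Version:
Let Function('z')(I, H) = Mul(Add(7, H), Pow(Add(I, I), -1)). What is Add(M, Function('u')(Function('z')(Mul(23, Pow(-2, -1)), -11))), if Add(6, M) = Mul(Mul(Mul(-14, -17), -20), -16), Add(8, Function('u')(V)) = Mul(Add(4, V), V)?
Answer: Rational(40281618, 529) ≈ 76147.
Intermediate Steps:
Function('z')(I, H) = Mul(Rational(1, 2), Pow(I, -1), Add(7, H)) (Function('z')(I, H) = Mul(Add(7, H), Pow(Mul(2, I), -1)) = Mul(Add(7, H), Mul(Rational(1, 2), Pow(I, -1))) = Mul(Rational(1, 2), Pow(I, -1), Add(7, H)))
Function('u')(V) = Add(-8, Mul(V, Add(4, V))) (Function('u')(V) = Add(-8, Mul(Add(4, V), V)) = Add(-8, Mul(V, Add(4, V))))
M = 76154 (M = Add(-6, Mul(Mul(Mul(-14, -17), -20), -16)) = Add(-6, Mul(Mul(238, -20), -16)) = Add(-6, Mul(-4760, -16)) = Add(-6, 76160) = 76154)
Add(M, Function('u')(Function('z')(Mul(23, Pow(-2, -1)), -11))) = Add(76154, Add(-8, Pow(Mul(Rational(1, 2), Pow(Mul(23, Pow(-2, -1)), -1), Add(7, -11)), 2), Mul(4, Mul(Rational(1, 2), Pow(Mul(23, Pow(-2, -1)), -1), Add(7, -11))))) = Add(76154, Add(-8, Pow(Mul(Rational(1, 2), Pow(Mul(23, Rational(-1, 2)), -1), -4), 2), Mul(4, Mul(Rational(1, 2), Pow(Mul(23, Rational(-1, 2)), -1), -4)))) = Add(76154, Add(-8, Pow(Mul(Rational(1, 2), Pow(Rational(-23, 2), -1), -4), 2), Mul(4, Mul(Rational(1, 2), Pow(Rational(-23, 2), -1), -4)))) = Add(76154, Add(-8, Pow(Mul(Rational(1, 2), Rational(-2, 23), -4), 2), Mul(4, Mul(Rational(1, 2), Rational(-2, 23), -4)))) = Add(76154, Add(-8, Pow(Rational(4, 23), 2), Mul(4, Rational(4, 23)))) = Add(76154, Add(-8, Rational(16, 529), Rational(16, 23))) = Add(76154, Rational(-3848, 529)) = Rational(40281618, 529)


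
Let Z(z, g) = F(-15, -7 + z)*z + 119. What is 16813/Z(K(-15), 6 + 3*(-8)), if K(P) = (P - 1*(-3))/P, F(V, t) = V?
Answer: 16813/107 ≈ 157.13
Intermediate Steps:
K(P) = (3 + P)/P (K(P) = (P + 3)/P = (3 + P)/P)
Z(z, g) = 119 - 15*z (Z(z, g) = -15*z + 119 = 119 - 15*z)
16813/Z(K(-15), 6 + 3*(-8)) = 16813/(119 - 15*(3 - 15)/(-15)) = 16813/(119 - (-1)*(-12)) = 16813/(119 - 15*⅘) = 16813/(119 - 12) = 16813/107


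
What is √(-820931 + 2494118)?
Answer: √1673187 ≈ 1293.5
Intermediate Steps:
√(-820931 + 2494118) = √1673187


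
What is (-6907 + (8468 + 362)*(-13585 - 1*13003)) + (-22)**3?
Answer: -234789595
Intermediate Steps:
(-6907 + (8468 + 362)*(-13585 - 1*13003)) + (-22)**3 = (-6907 + 8830*(-13585 - 13003)) - 10648 = (-6907 + 8830*(-26588)) - 10648 = (-6907 - 234772040) - 10648 = -234778947 - 10648 = -234789595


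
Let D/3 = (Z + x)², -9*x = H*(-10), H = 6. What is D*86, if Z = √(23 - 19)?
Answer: 58136/3 ≈ 19379.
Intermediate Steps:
x = 20/3 (x = -2*(-10)/3 = -⅑*(-60) = 20/3 ≈ 6.6667)
Z = 2 (Z = √4 = 2)
D = 676/3 (D = 3*(2 + 20/3)² = 3*(26/3)² = 3*(676/9) = 676/3 ≈ 225.33)
D*86 = (676/3)*86 = 58136/3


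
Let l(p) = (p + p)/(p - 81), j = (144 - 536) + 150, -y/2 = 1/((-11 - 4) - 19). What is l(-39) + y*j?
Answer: -4619/340 ≈ -13.585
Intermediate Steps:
y = 1/17 (y = -2/((-11 - 4) - 19) = -2/(-15 - 19) = -2/(-34) = -2*(-1/34) = 1/17 ≈ 0.058824)
j = -242 (j = -392 + 150 = -242)
l(p) = 2*p/(-81 + p) (l(p) = (2*p)/(-81 + p) = 2*p/(-81 + p))
l(-39) + y*j = 2*(-39)/(-81 - 39) + (1/17)*(-242) = 2*(-39)/(-120) - 242/17 = 2*(-39)*(-1/120) - 242/17 = 13/20 - 242/17 = -4619/340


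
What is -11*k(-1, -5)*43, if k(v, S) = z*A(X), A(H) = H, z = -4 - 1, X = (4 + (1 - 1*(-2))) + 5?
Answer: 28380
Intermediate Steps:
X = 12 (X = (4 + (1 + 2)) + 5 = (4 + 3) + 5 = 7 + 5 = 12)
z = -5
k(v, S) = -60 (k(v, S) = -5*12 = -60)
-11*k(-1, -5)*43 = -11*(-60)*43 = 660*43 = 28380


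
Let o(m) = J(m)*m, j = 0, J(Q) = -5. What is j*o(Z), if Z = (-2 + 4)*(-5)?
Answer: 0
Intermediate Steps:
Z = -10 (Z = 2*(-5) = -10)
o(m) = -5*m
j*o(Z) = 0*(-5*(-10)) = 0*50 = 0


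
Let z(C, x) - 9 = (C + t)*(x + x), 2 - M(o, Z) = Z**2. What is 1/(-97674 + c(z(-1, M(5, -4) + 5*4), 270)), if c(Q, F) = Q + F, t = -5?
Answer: -1/97467 ≈ -1.0260e-5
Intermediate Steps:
M(o, Z) = 2 - Z**2
z(C, x) = 9 + 2*x*(-5 + C) (z(C, x) = 9 + (C - 5)*(x + x) = 9 + (-5 + C)*(2*x) = 9 + 2*x*(-5 + C))
c(Q, F) = F + Q
1/(-97674 + c(z(-1, M(5, -4) + 5*4), 270)) = 1/(-97674 + (270 + (9 - 10*((2 - 1*(-4)**2) + 5*4) + 2*(-1)*((2 - 1*(-4)**2) + 5*4)))) = 1/(-97674 + (270 + (9 - 10*((2 - 1*16) + 20) + 2*(-1)*((2 - 1*16) + 20)))) = 1/(-97674 + (270 + (9 - 10*((2 - 16) + 20) + 2*(-1)*((2 - 16) + 20)))) = 1/(-97674 + (270 + (9 - 10*(-14 + 20) + 2*(-1)*(-14 + 20)))) = 1/(-97674 + (270 + (9 - 10*6 + 2*(-1)*6))) = 1/(-97674 + (270 + (9 - 60 - 12))) = 1/(-97674 + (270 - 63)) = 1/(-97674 + 207) = 1/(-97467) = -1/97467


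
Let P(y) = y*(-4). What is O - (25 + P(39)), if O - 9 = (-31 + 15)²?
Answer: 396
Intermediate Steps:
P(y) = -4*y
O = 265 (O = 9 + (-31 + 15)² = 9 + (-16)² = 9 + 256 = 265)
O - (25 + P(39)) = 265 - (25 - 4*39) = 265 - (25 - 156) = 265 - 1*(-131) = 265 + 131 = 396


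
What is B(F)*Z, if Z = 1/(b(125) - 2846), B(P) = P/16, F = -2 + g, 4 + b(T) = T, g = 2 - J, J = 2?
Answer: 1/21800 ≈ 4.5872e-5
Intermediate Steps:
g = 0 (g = 2 - 1*2 = 2 - 2 = 0)
b(T) = -4 + T
F = -2 (F = -2 + 0 = -2)
B(P) = P/16 (B(P) = P*(1/16) = P/16)
Z = -1/2725 (Z = 1/((-4 + 125) - 2846) = 1/(121 - 2846) = 1/(-2725) = -1/2725 ≈ -0.00036697)
B(F)*Z = ((1/16)*(-2))*(-1/2725) = -⅛*(-1/2725) = 1/21800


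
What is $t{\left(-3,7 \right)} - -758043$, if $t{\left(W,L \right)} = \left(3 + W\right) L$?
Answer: $758043$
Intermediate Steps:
$t{\left(W,L \right)} = L \left(3 + W\right)$
$t{\left(-3,7 \right)} - -758043 = 7 \left(3 - 3\right) - -758043 = 7 \cdot 0 + 758043 = 0 + 758043 = 758043$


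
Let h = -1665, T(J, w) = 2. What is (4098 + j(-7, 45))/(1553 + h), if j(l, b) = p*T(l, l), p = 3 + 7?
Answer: -2059/56 ≈ -36.768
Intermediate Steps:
p = 10
j(l, b) = 20 (j(l, b) = 10*2 = 20)
(4098 + j(-7, 45))/(1553 + h) = (4098 + 20)/(1553 - 1665) = 4118/(-112) = 4118*(-1/112) = -2059/56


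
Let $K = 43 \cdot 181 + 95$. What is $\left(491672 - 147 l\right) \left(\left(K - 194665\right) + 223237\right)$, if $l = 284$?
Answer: $16399729800$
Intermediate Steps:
$K = 7878$ ($K = 7783 + 95 = 7878$)
$\left(491672 - 147 l\right) \left(\left(K - 194665\right) + 223237\right) = \left(491672 - 41748\right) \left(\left(7878 - 194665\right) + 223237\right) = \left(491672 - 41748\right) \left(-186787 + 223237\right) = 449924 \cdot 36450 = 16399729800$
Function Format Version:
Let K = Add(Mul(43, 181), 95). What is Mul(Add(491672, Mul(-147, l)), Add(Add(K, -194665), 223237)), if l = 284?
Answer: 16399729800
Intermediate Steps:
K = 7878 (K = Add(7783, 95) = 7878)
Mul(Add(491672, Mul(-147, l)), Add(Add(K, -194665), 223237)) = Mul(Add(491672, Mul(-147, 284)), Add(Add(7878, -194665), 223237)) = Mul(Add(491672, -41748), Add(-186787, 223237)) = Mul(449924, 36450) = 16399729800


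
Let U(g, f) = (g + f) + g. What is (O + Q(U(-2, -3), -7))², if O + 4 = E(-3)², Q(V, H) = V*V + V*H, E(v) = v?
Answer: 10609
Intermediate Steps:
U(g, f) = f + 2*g (U(g, f) = (f + g) + g = f + 2*g)
Q(V, H) = V² + H*V
O = 5 (O = -4 + (-3)² = -4 + 9 = 5)
(O + Q(U(-2, -3), -7))² = (5 + (-3 + 2*(-2))*(-7 + (-3 + 2*(-2))))² = (5 + (-3 - 4)*(-7 + (-3 - 4)))² = (5 - 7*(-7 - 7))² = (5 - 7*(-14))² = (5 + 98)² = 103² = 10609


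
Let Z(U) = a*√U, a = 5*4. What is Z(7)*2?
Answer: 40*√7 ≈ 105.83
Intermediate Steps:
a = 20
Z(U) = 20*√U
Z(7)*2 = (20*√7)*2 = 40*√7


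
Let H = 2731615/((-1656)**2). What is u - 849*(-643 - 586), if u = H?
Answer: 2861413703071/2742336 ≈ 1.0434e+6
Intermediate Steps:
H = 2731615/2742336 ≈ 0.99609
u = 2731615/2742336 ≈ 0.99609
u - 849*(-643 - 586) = 2731615/2742336 - 849*(-643 - 586) = 2731615/2742336 - 849*(-1229) = 2731615/2742336 - 1*(-1043421) = 2731615/2742336 + 1043421 = 2861413703071/2742336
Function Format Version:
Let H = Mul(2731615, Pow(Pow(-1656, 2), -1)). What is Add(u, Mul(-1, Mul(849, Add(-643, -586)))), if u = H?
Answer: Rational(2861413703071, 2742336) ≈ 1.0434e+6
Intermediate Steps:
H = Rational(2731615, 2742336) (H = Mul(2731615, Pow(2742336, -1)) = Mul(2731615, Rational(1, 2742336)) = Rational(2731615, 2742336) ≈ 0.99609)
u = Rational(2731615, 2742336) ≈ 0.99609
Add(u, Mul(-1, Mul(849, Add(-643, -586)))) = Add(Rational(2731615, 2742336), Mul(-1, Mul(849, Add(-643, -586)))) = Add(Rational(2731615, 2742336), Mul(-1, Mul(849, -1229))) = Add(Rational(2731615, 2742336), Mul(-1, -1043421)) = Add(Rational(2731615, 2742336), 1043421) = Rational(2861413703071, 2742336)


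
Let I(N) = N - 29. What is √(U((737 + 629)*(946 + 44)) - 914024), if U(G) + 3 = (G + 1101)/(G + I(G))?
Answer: 2*I*√177655146540026/27883 ≈ 956.05*I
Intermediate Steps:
I(N) = -29 + N
U(G) = -3 + (1101 + G)/(-29 + 2*G) (U(G) = -3 + (G + 1101)/(G + (-29 + G)) = -3 + (1101 + G)/(-29 + 2*G))
√(U((737 + 629)*(946 + 44)) - 914024) = √((1188 - 5*(737 + 629)*(946 + 44))/(-29 + 2*((737 + 629)*(946 + 44))) - 914024) = √((1188 - 6830*990)/(-29 + 2*(1366*990)) - 914024) = √((1188 - 5*1352340)/(-29 + 2*1352340) - 914024) = √((1188 - 6761700)/(-29 + 2704680) - 914024) = √(-6760512/2704651 - 914024) = √((1/2704651)*(-6760512) - 914024) = √(-69696/27883 - 914024) = √(-25485800888/27883) = 2*I*√177655146540026/27883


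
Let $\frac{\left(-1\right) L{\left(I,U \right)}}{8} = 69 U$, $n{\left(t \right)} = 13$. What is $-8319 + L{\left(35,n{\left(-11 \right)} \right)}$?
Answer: $-15495$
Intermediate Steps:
$L{\left(I,U \right)} = - 552 U$ ($L{\left(I,U \right)} = - 8 \cdot 69 U = - 552 U$)
$-8319 + L{\left(35,n{\left(-11 \right)} \right)} = -8319 - 7176 = -15495$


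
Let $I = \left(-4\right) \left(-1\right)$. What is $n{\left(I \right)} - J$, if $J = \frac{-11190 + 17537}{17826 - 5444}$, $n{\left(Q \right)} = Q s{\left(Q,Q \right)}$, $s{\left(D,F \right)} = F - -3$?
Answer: $\frac{340349}{12382} \approx 27.487$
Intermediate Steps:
$s{\left(D,F \right)} = 3 + F$ ($s{\left(D,F \right)} = F + 3 = 3 + F$)
$I = 4$
$n{\left(Q \right)} = Q \left(3 + Q\right)$
$J = \frac{6347}{12382} \approx 0.5126$
$n{\left(I \right)} - J = 4 \left(3 + 4\right) - \frac{6347}{12382} = 4 \cdot 7 - \frac{6347}{12382} = 28 - \frac{6347}{12382} = \frac{340349}{12382}$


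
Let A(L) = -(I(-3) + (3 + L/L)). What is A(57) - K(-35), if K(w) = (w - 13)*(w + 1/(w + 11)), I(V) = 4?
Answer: -1690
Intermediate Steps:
K(w) = (-13 + w)*(w + 1/(11 + w))
A(L) = -8 (A(L) = -(4 + (3 + L/L)) = -(4 + (3 + 1)) = -(4 + 4) = -1*8 = -8)
A(57) - K(-35) = -8 - (-13 + (-35)³ - 142*(-35) - 2*(-35)²)/(11 - 35) = -8 - (-13 - 42875 + 4970 - 2*1225)/(-24) = -8 - (-1)*(-13 - 42875 + 4970 - 2450)/24 = -8 - (-1)*(-40368)/24 = -8 - 1*1682 = -8 - 1682 = -1690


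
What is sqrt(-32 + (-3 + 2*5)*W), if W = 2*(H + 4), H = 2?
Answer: 2*sqrt(13) ≈ 7.2111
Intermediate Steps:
W = 12 (W = 2*(2 + 4) = 2*6 = 12)
sqrt(-32 + (-3 + 2*5)*W) = sqrt(-32 + (-3 + 2*5)*12) = sqrt(-32 + (-3 + 10)*12) = sqrt(-32 + 7*12) = sqrt(-32 + 84) = sqrt(52) = 2*sqrt(13)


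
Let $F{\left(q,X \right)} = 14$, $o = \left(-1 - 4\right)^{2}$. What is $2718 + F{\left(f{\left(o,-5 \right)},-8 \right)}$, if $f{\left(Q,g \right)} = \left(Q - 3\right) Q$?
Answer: $2732$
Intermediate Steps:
$o = 25$ ($o = \left(-5\right)^{2} = 25$)
$f{\left(Q,g \right)} = Q \left(-3 + Q\right)$ ($f{\left(Q,g \right)} = \left(-3 + Q\right) Q = Q \left(-3 + Q\right)$)
$2718 + F{\left(f{\left(o,-5 \right)},-8 \right)} = 2718 + 14 = 2732$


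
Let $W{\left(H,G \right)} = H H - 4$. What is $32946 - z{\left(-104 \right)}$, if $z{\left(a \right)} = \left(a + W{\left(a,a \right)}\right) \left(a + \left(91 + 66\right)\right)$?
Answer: $-534578$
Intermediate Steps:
$W{\left(H,G \right)} = -4 + H^{2}$ ($W{\left(H,G \right)} = H^{2} - 4 = -4 + H^{2}$)
$z{\left(a \right)} = \left(157 + a\right) \left(-4 + a + a^{2}\right)$ ($z{\left(a \right)} = \left(a + \left(-4 + a^{2}\right)\right) \left(a + \left(91 + 66\right)\right) = \left(-4 + a + a^{2}\right) \left(a + 157\right) = \left(-4 + a + a^{2}\right) \left(157 + a\right) = \left(157 + a\right) \left(-4 + a + a^{2}\right)$)
$32946 - z{\left(-104 \right)} = 32946 - \left(-628 + \left(-104\right)^{3} + 153 \left(-104\right) + 158 \left(-104\right)^{2}\right) = 32946 - \left(-628 - 1124864 - 15912 + 158 \cdot 10816\right) = 32946 - \left(-628 - 1124864 - 15912 + 1708928\right) = 32946 - 567524 = -534578$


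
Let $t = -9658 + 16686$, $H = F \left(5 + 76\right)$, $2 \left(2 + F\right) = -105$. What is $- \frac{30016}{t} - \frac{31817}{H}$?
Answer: $\frac{6507446}{2216079} \approx 2.9365$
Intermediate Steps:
$F = - \frac{109}{2}$ ($F = -2 + \frac{1}{2} \left(-105\right) = -2 - \frac{105}{2} = - \frac{109}{2} \approx -54.5$)
$H = - \frac{8829}{2}$ ($H = - \frac{109 \left(5 + 76\right)}{2} = \left(- \frac{109}{2}\right) 81 = - \frac{8829}{2} \approx -4414.5$)
$t = 7028$
$- \frac{30016}{t} - \frac{31817}{H} = - \frac{30016}{7028} - \frac{31817}{- \frac{8829}{2}} = \left(-30016\right) \frac{1}{7028} - - \frac{63634}{8829} = - \frac{1072}{251} + \frac{63634}{8829} = \frac{6507446}{2216079}$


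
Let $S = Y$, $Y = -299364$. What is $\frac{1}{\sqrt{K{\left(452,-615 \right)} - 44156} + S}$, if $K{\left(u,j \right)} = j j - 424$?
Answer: $- \frac{7676}{2297909509} - \frac{\sqrt{333645}}{89618470851} \approx -3.3469 \cdot 10^{-6}$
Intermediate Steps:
$K{\left(u,j \right)} = -424 + j^{2}$ ($K{\left(u,j \right)} = j^{2} - 424 = -424 + j^{2}$)
$S = -299364$
$\frac{1}{\sqrt{K{\left(452,-615 \right)} - 44156} + S} = \frac{1}{\sqrt{\left(-424 + \left(-615\right)^{2}\right) - 44156} - 299364} = \frac{1}{\sqrt{\left(-424 + 378225\right) - 44156} - 299364} = \frac{1}{\sqrt{377801 - 44156} - 299364} = \frac{1}{\sqrt{333645} - 299364} = \frac{1}{-299364 + \sqrt{333645}}$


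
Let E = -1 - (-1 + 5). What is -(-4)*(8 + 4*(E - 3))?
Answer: -96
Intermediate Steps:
E = -5 (E = -1 - 1*4 = -1 - 4 = -5)
-(-4)*(8 + 4*(E - 3)) = -(-4)*(8 + 4*(-5 - 3)) = -(-4)*(8 + 4*(-8)) = -(-4)*(8 - 32) = -(-4)*(-24) = -1*96 = -96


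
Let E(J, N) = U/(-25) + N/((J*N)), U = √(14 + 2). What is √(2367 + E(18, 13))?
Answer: √2130206/30 ≈ 48.651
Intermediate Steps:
U = 4 (U = √16 = 4)
E(J, N) = -4/25 + 1/J (E(J, N) = 4/(-25) + N/((J*N)) = 4*(-1/25) + N*(1/(J*N)) = -4/25 + 1/J)
√(2367 + E(18, 13)) = √(2367 + (-4/25 + 1/18)) = √(2367 - 47/450) = √(1065103/450) = √2130206/30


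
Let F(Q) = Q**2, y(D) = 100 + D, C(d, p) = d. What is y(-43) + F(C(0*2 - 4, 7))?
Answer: 73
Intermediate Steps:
y(-43) + F(C(0*2 - 4, 7)) = (100 - 43) + (0*2 - 4)**2 = 57 + (0 - 4)**2 = 57 + (-4)**2 = 57 + 16 = 73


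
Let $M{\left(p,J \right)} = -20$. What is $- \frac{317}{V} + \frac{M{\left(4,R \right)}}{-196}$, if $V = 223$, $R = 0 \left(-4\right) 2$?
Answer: $- \frac{14418}{10927} \approx -1.3195$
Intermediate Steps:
$R = 0$ ($R = 0 \cdot 2 = 0$)
$- \frac{317}{V} + \frac{M{\left(4,R \right)}}{-196} = - \frac{317}{223} - \frac{20}{-196} = \left(-317\right) \frac{1}{223} - - \frac{5}{49} = - \frac{317}{223} + \frac{5}{49} = - \frac{14418}{10927}$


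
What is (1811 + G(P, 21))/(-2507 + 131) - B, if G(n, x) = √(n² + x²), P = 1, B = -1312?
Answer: 3115501/2376 - √442/2376 ≈ 1311.2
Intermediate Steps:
(1811 + G(P, 21))/(-2507 + 131) - B = (1811 + √(1² + 21²))/(-2507 + 131) - 1*(-1312) = (1811 + √(1 + 441))/(-2376) + 1312 = (1811 + √442)*(-1/2376) + 1312 = (-1811/2376 - √442/2376) + 1312 = 3115501/2376 - √442/2376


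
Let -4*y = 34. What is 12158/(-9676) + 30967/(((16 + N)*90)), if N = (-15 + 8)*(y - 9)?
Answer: 74043611/60305670 ≈ 1.2278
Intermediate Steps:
y = -17/2 (y = -1/4*34 = -17/2 ≈ -8.5000)
N = 245/2 (N = (-15 + 8)*(-17/2 - 9) = -7*(-35/2) = 245/2 ≈ 122.50)
12158/(-9676) + 30967/(((16 + N)*90)) = 12158/(-9676) + 30967/(((16 + 245/2)*90)) = 12158*(-1/9676) + 30967/(((277/2)*90)) = -6079/4838 + 30967/12465 = 74043611/60305670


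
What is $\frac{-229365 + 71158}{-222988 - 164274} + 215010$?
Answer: $\frac{83265360827}{387262} \approx 2.1501 \cdot 10^{5}$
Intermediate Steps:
$\frac{-229365 + 71158}{-222988 - 164274} + 215010 = - \frac{158207}{-387262} + 215010 = \left(-158207\right) \left(- \frac{1}{387262}\right) + 215010 = \frac{158207}{387262} + 215010 = \frac{83265360827}{387262}$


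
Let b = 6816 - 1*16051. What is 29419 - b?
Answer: 38654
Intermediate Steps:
b = -9235 (b = 6816 - 16051 = -9235)
29419 - b = 29419 - 1*(-9235) = 29419 + 9235 = 38654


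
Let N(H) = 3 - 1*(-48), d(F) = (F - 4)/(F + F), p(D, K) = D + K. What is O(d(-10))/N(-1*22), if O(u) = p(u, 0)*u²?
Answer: 343/51000 ≈ 0.0067255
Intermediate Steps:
d(F) = (-4 + F)/(2*F) (d(F) = (-4 + F)/((2*F)) = (-4 + F)*(1/(2*F)) = (-4 + F)/(2*F))
N(H) = 51 (N(H) = 3 + 48 = 51)
O(u) = u³ (O(u) = (u + 0)*u² = u*u² = u³)
O(d(-10))/N(-1*22) = ((½)*(-4 - 10)/(-10))³/51 = ((½)*(-⅒)*(-14))³*(1/51) = (7/10)³*(1/51) = (343/1000)*(1/51) = 343/51000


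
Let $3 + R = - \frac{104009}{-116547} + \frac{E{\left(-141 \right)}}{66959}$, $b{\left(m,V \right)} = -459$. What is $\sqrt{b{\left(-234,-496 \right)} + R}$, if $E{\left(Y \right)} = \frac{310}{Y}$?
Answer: $\frac{i \sqrt{6892481575938196617767645}}{122260638977} \approx 21.473 i$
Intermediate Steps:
$R = - \frac{257677959442}{122260638977}$ ($R = -3 + \left(- \frac{104009}{-116547} + \frac{310 \frac{1}{-141}}{66959}\right) = -3 + \left(\left(-104009\right) \left(- \frac{1}{116547}\right) + 310 \left(- \frac{1}{141}\right) \frac{1}{66959}\right) = -3 + \left(\frac{104009}{116547} - \frac{310}{9441219}\right) = -3 + \frac{109103957489}{122260638977} = - \frac{257677959442}{122260638977} \approx -2.1076$)
$\sqrt{b{\left(-234,-496 \right)} + R} = \sqrt{-459 - \frac{257677959442}{122260638977}} = \sqrt{- \frac{56375311249885}{122260638977}} = \frac{i \sqrt{6892481575938196617767645}}{122260638977}$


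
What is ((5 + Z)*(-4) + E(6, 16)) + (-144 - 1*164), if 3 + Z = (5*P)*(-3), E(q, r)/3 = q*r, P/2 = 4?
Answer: 452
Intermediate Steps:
P = 8 (P = 2*4 = 8)
E(q, r) = 3*q*r (E(q, r) = 3*(q*r) = 3*q*r)
Z = -123 (Z = -3 + (5*8)*(-3) = -3 + 40*(-3) = -3 - 120 = -123)
((5 + Z)*(-4) + E(6, 16)) + (-144 - 1*164) = ((5 - 123)*(-4) + 3*6*16) + (-144 - 1*164) = (-118*(-4) + 288) + (-144 - 164) = (472 + 288) - 308 = 760 - 308 = 452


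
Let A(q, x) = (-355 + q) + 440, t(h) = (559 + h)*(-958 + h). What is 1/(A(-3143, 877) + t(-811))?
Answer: 1/442730 ≈ 2.2587e-6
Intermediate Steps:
t(h) = (-958 + h)*(559 + h)
A(q, x) = 85 + q
1/(A(-3143, 877) + t(-811)) = 1/((85 - 3143) + (-535522 + (-811)² - 399*(-811))) = 1/(-3058 + (-535522 + 657721 + 323589)) = 1/(-3058 + 445788) = 1/442730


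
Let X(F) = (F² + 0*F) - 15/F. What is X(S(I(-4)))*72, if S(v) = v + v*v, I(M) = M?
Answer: 10278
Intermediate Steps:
S(v) = v + v²
X(F) = F² - 15/F (X(F) = (F² + 0) - 15/F = F² - 15/F)
X(S(I(-4)))*72 = ((-15 + (-4*(1 - 4))³)/((-4*(1 - 4))))*72 = ((-15 + (-4*(-3))³)/((-4*(-3))))*72 = ((-15 + 12³)/12)*72 = ((-15 + 1728)/12)*72 = ((1/12)*1713)*72 = (571/4)*72 = 10278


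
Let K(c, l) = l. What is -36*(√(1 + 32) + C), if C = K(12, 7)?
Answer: -252 - 36*√33 ≈ -458.80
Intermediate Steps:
C = 7
-36*(√(1 + 32) + C) = -36*(√(1 + 32) + 7) = -36*(√33 + 7) = -36*(7 + √33) = -252 - 36*√33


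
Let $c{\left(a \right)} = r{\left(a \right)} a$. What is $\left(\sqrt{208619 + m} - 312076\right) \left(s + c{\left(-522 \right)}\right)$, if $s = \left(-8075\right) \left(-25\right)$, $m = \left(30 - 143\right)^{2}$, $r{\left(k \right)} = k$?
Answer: $-148036059284 + 948718 \sqrt{55347} \approx -1.4781 \cdot 10^{11}$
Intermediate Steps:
$m = 12769$ ($m = \left(-113\right)^{2} = 12769$)
$s = 201875$
$c{\left(a \right)} = a^{2}$ ($c{\left(a \right)} = a a = a^{2}$)
$\left(\sqrt{208619 + m} - 312076\right) \left(s + c{\left(-522 \right)}\right) = \left(\sqrt{208619 + 12769} - 312076\right) \left(201875 + \left(-522\right)^{2}\right) = \left(\sqrt{221388} - 312076\right) \left(201875 + 272484\right) = \left(2 \sqrt{55347} - 312076\right) 474359 = \left(-312076 + 2 \sqrt{55347}\right) 474359 = -148036059284 + 948718 \sqrt{55347}$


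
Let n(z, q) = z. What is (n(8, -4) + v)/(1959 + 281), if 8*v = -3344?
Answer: -41/224 ≈ -0.18304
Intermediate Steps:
v = -418 (v = (⅛)*(-3344) = -418)
(n(8, -4) + v)/(1959 + 281) = (8 - 418)/(1959 + 281) = -410/2240 = -410*1/2240 = -41/224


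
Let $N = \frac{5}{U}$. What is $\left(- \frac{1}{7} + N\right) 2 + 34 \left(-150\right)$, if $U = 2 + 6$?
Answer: $- \frac{142773}{28} \approx -5099.0$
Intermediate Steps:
$U = 8$
$N = \frac{5}{8} \approx 0.625$
$\left(- \frac{1}{7} + N\right) 2 + 34 \left(-150\right) = \left(- \frac{1}{7} + \frac{5}{8}\right) 2 + 34 \left(-150\right) = \left(\left(-1\right) \frac{1}{7} + \frac{5}{8}\right) 2 - 5100 = \left(- \frac{1}{7} + \frac{5}{8}\right) 2 - 5100 = \frac{27}{56} \cdot 2 - 5100 = \frac{27}{28} - 5100 = - \frac{142773}{28}$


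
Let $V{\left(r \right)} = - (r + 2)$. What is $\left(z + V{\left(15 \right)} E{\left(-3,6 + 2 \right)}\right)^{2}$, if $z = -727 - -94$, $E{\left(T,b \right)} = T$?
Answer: $338724$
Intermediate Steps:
$V{\left(r \right)} = -2 - r$ ($V{\left(r \right)} = - (2 + r) = -2 - r$)
$z = -633$ ($z = -727 + 94 = -633$)
$\left(z + V{\left(15 \right)} E{\left(-3,6 + 2 \right)}\right)^{2} = \left(-633 + \left(-2 - 15\right) \left(-3\right)\right)^{2} = \left(-633 - -51\right)^{2} = \left(-633 + 51\right)^{2} = \left(-582\right)^{2} = 338724$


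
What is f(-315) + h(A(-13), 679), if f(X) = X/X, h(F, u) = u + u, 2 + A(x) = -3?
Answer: 1359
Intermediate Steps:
A(x) = -5 (A(x) = -2 - 3 = -5)
h(F, u) = 2*u
f(X) = 1
f(-315) + h(A(-13), 679) = 1 + 2*679 = 1 + 1358 = 1359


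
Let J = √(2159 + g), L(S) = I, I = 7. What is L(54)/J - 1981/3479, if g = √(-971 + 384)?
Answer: -283/497 + 7/√(2159 + I*√587) ≈ -0.41877 - 0.00084523*I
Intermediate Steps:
L(S) = 7
g = I*√587 (g = √(-587) = I*√587 ≈ 24.228*I)
J = √(2159 + I*√587) ≈ 46.466 + 0.2607*I
L(54)/J - 1981/3479 = 7/(√(2159 + I*√587)) - 1981/3479 = 7/√(2159 + I*√587) - 1981*1/3479 = 7/√(2159 + I*√587) - 283/497 = -283/497 + 7/√(2159 + I*√587)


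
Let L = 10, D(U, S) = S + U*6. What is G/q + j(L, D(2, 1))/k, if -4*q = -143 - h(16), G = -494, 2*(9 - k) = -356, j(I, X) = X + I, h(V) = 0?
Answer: -2561/187 ≈ -13.695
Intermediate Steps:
D(U, S) = S + 6*U
j(I, X) = I + X
k = 187 (k = 9 - 1/2*(-356) = 9 + 178 = 187)
q = 143/4 (q = -(-143 - 1*0)/4 = -(-143 + 0)/4 = -1/4*(-143) = 143/4 ≈ 35.750)
G/q + j(L, D(2, 1))/k = -494/143/4 + (10 + (1 + 6*2))/187 = -494*4/143 + (10 + (1 + 12))*(1/187) = -152/11 + (10 + 13)*(1/187) = -152/11 + 23*(1/187) = -152/11 + 23/187 = -2561/187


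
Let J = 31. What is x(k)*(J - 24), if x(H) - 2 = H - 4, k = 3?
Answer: 7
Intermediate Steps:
x(H) = -2 + H (x(H) = 2 + (H - 4) = 2 + (-4 + H) = -2 + H)
x(k)*(J - 24) = (-2 + 3)*(31 - 24) = 1*7 = 7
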